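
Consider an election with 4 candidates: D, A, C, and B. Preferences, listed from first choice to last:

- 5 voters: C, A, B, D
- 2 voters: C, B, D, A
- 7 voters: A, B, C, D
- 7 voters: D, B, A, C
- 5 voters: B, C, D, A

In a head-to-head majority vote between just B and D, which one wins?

B

Voters preferring B to D: 19; preferring D to B: 7.
B wins the head-to-head.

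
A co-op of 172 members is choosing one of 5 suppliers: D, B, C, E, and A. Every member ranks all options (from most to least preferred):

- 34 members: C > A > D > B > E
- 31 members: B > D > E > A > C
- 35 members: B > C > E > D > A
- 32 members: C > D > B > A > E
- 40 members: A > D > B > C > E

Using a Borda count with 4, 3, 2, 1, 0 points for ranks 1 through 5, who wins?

D: 34·2 + 31·3 + 35·1 + 32·3 + 40·3 = 412
B: 34·1 + 31·4 + 35·4 + 32·2 + 40·2 = 442
C: 34·4 + 31·0 + 35·3 + 32·4 + 40·1 = 409
E: 34·0 + 31·2 + 35·2 + 32·0 + 40·0 = 132
A: 34·3 + 31·1 + 35·0 + 32·1 + 40·4 = 325
B has the highest Borda score (442).

B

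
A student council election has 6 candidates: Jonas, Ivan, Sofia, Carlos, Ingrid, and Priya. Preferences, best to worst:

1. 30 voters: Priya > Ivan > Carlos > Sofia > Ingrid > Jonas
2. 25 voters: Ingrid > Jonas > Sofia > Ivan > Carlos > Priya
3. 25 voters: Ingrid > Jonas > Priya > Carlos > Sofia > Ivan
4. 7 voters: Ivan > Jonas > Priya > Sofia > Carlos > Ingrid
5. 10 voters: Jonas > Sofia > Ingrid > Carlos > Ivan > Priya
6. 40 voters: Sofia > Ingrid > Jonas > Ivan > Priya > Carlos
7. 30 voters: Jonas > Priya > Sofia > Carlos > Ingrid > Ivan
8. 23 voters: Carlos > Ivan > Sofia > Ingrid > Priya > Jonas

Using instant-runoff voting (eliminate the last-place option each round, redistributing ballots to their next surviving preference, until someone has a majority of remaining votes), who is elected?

Round 1: Jonas 40, Ivan 7, Sofia 40, Carlos 23, Ingrid 50, Priya 30. Eliminate Ivan.
Round 2: Jonas 47, Sofia 40, Carlos 23, Ingrid 50, Priya 30. Eliminate Carlos.
Round 3: Jonas 47, Sofia 63, Ingrid 50, Priya 30. Eliminate Priya.
Round 4: Jonas 47, Sofia 93, Ingrid 50. Eliminate Jonas.
Round 5: Sofia 140, Ingrid 50. Sofia has a majority.

Sofia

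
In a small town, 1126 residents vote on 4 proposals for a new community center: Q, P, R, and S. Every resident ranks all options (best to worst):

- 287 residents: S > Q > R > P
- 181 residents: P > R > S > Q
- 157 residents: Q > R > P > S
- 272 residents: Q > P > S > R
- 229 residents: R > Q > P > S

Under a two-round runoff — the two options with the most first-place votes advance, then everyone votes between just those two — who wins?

Q

Round 1 first-place votes: Q 429, P 181, R 229, S 287.
Q and S advance.
Runoff: Q is preferred to S by 658 voters; S by 468.
Q wins the runoff.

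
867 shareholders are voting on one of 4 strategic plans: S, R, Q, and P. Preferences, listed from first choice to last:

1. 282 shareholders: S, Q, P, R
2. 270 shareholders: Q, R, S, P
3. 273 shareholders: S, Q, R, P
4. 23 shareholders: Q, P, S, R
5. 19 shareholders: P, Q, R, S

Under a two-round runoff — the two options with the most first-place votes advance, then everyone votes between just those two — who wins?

Round 1 first-place votes: S 555, R 0, Q 293, P 19.
S and Q advance.
Runoff: S is preferred to Q by 555 voters; Q by 312.
S wins the runoff.

S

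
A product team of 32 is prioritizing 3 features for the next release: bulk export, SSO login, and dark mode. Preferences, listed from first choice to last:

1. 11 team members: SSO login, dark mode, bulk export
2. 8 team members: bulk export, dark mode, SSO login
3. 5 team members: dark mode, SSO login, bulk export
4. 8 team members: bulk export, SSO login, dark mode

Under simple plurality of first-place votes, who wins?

First-place votes: bulk export 16, SSO login 11, dark mode 5.
bulk export has the most first-place votes.

bulk export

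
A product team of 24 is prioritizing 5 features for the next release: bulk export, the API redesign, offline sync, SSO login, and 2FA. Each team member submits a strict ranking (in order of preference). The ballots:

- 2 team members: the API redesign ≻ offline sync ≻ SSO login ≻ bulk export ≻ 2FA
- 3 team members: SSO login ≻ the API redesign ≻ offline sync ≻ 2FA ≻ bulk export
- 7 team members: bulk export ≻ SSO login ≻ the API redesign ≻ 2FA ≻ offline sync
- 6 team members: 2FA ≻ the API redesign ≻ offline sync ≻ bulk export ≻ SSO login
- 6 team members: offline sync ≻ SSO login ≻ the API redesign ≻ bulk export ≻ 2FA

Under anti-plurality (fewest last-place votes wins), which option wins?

the API redesign

Last-place votes: bulk export 3, the API redesign 0, offline sync 7, SSO login 6, 2FA 8.
the API redesign is ranked last by the fewest voters, so the API redesign wins.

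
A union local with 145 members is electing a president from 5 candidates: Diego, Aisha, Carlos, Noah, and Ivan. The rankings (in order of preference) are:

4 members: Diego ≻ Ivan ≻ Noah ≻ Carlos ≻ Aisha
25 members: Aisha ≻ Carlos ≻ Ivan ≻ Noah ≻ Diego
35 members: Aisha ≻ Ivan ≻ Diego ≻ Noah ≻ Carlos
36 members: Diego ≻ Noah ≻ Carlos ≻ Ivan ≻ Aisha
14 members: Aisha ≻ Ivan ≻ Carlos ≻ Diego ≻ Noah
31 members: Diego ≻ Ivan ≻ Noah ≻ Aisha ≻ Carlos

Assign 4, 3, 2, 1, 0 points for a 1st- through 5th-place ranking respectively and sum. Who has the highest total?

Diego

Diego: 4·4 + 25·0 + 35·2 + 36·4 + 14·1 + 31·4 = 368
Aisha: 4·0 + 25·4 + 35·4 + 36·0 + 14·4 + 31·1 = 327
Carlos: 4·1 + 25·3 + 35·0 + 36·2 + 14·2 + 31·0 = 179
Noah: 4·2 + 25·1 + 35·1 + 36·3 + 14·0 + 31·2 = 238
Ivan: 4·3 + 25·2 + 35·3 + 36·1 + 14·3 + 31·3 = 338
Diego has the highest Borda score (368).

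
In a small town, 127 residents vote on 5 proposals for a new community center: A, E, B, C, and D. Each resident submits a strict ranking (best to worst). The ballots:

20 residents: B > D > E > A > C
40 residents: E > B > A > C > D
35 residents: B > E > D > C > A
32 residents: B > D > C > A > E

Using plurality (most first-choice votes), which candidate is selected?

B

First-place votes: A 0, E 40, B 87, C 0, D 0.
B has the most first-place votes.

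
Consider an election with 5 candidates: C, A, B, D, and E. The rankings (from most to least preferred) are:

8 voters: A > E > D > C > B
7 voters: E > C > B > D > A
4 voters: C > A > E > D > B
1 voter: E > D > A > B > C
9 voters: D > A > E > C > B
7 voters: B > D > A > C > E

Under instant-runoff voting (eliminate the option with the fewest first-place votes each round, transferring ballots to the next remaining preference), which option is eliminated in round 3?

Round 1: C 4, A 8, B 7, D 9, E 8. Eliminate C.
Round 2: A 12, B 7, D 9, E 8. Eliminate B.
Round 3: A 12, D 16, E 8. Eliminate E.

E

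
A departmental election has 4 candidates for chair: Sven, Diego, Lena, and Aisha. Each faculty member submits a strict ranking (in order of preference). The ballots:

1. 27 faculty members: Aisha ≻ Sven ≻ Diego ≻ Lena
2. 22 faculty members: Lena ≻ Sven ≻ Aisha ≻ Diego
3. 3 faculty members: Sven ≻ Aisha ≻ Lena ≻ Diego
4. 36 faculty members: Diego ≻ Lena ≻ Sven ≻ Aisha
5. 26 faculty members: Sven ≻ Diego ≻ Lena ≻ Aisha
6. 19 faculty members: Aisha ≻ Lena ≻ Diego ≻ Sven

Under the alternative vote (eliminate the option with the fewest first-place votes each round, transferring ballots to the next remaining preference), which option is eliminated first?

Lena

Round 1: Sven 29, Diego 36, Lena 22, Aisha 46. Eliminate Lena.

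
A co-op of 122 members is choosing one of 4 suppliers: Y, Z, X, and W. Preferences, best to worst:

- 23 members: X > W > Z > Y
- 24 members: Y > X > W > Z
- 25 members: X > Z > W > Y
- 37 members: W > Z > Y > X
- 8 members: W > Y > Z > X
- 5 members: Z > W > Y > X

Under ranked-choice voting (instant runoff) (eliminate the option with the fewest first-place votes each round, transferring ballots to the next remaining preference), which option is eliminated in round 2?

Round 1: Y 24, Z 5, X 48, W 45. Eliminate Z.
Round 2: Y 24, X 48, W 50. Eliminate Y.

Y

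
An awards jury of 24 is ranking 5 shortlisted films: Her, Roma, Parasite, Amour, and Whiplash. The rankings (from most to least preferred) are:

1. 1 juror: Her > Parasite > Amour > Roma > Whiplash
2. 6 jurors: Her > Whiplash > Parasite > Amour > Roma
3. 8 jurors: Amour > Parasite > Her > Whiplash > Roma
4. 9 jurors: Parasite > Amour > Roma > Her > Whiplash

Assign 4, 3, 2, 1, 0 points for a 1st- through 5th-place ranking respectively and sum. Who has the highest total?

Her: 1·4 + 6·4 + 8·2 + 9·1 = 53
Roma: 1·1 + 6·0 + 8·0 + 9·2 = 19
Parasite: 1·3 + 6·2 + 8·3 + 9·4 = 75
Amour: 1·2 + 6·1 + 8·4 + 9·3 = 67
Whiplash: 1·0 + 6·3 + 8·1 + 9·0 = 26
Parasite has the highest Borda score (75).

Parasite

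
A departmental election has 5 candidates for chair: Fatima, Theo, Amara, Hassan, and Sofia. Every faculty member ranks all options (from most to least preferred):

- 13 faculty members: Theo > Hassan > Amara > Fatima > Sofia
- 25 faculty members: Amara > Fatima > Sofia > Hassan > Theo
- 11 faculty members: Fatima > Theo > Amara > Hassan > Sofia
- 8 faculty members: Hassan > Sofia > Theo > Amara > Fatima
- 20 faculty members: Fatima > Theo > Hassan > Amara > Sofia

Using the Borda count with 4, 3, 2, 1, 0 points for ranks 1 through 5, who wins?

Fatima: 13·1 + 25·3 + 11·4 + 8·0 + 20·4 = 212
Theo: 13·4 + 25·0 + 11·3 + 8·2 + 20·3 = 161
Amara: 13·2 + 25·4 + 11·2 + 8·1 + 20·1 = 176
Hassan: 13·3 + 25·1 + 11·1 + 8·4 + 20·2 = 147
Sofia: 13·0 + 25·2 + 11·0 + 8·3 + 20·0 = 74
Fatima has the highest Borda score (212).

Fatima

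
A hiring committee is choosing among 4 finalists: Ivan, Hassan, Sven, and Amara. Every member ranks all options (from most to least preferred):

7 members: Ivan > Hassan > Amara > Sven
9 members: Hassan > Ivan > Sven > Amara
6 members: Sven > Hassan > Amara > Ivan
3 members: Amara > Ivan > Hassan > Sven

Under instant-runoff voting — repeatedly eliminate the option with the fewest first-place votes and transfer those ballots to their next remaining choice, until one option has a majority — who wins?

Round 1: Ivan 7, Hassan 9, Sven 6, Amara 3. Eliminate Amara.
Round 2: Ivan 10, Hassan 9, Sven 6. Eliminate Sven.
Round 3: Ivan 10, Hassan 15. Hassan has a majority.

Hassan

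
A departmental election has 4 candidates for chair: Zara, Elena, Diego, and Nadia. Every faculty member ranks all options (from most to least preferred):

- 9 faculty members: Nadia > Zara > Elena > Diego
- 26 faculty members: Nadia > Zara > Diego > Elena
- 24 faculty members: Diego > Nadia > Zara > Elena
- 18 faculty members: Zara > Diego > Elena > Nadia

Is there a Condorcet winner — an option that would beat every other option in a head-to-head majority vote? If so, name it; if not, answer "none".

none

Checking pairwise contests:
Nadia beats Zara 59–18.
Zara beats Elena 77–0.
Zara beats Diego 53–24.
Diego beats Nadia 42–35.
Every option loses at least one head-to-head, so there is no Condorcet winner.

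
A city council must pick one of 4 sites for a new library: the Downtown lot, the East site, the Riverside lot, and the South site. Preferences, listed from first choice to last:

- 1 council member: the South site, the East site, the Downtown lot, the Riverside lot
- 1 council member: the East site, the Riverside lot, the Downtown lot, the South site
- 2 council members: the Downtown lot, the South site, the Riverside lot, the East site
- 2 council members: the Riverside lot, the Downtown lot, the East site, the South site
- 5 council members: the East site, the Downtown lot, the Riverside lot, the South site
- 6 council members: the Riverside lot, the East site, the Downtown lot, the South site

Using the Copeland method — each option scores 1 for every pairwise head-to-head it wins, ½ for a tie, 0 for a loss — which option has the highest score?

the Downtown lot: beats the South site; loses to the East site and the Riverside lot → score 1.
the East site: beats the Downtown lot and the South site; loses to the Riverside lot → score 2.
the Riverside lot: beats the Downtown lot, the East site, and the South site → score 3.
the South site: loses to the Downtown lot, the East site, and the Riverside lot → score 0.
the Riverside lot has the best pairwise record.

the Riverside lot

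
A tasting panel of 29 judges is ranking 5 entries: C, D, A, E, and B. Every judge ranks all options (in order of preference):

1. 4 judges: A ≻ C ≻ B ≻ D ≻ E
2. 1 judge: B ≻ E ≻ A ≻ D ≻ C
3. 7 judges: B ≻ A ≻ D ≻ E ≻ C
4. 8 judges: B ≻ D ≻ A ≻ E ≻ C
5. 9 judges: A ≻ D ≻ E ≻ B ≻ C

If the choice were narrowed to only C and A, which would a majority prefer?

Voters preferring C to A: 0; preferring A to C: 29.
A wins the head-to-head.

A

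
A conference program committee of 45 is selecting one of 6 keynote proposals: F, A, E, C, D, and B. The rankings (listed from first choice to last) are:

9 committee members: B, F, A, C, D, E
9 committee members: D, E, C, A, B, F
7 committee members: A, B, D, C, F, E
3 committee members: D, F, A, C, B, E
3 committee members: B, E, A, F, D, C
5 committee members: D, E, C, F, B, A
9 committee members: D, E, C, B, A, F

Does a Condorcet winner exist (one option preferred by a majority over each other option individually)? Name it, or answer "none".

D vs F: 33–12 for D.
D vs A: 26–19 for D.
D vs E: 42–3 for D.
D vs C: 36–9 for D.
D vs B: 26–19 for D.
D beats every other option head-to-head.

D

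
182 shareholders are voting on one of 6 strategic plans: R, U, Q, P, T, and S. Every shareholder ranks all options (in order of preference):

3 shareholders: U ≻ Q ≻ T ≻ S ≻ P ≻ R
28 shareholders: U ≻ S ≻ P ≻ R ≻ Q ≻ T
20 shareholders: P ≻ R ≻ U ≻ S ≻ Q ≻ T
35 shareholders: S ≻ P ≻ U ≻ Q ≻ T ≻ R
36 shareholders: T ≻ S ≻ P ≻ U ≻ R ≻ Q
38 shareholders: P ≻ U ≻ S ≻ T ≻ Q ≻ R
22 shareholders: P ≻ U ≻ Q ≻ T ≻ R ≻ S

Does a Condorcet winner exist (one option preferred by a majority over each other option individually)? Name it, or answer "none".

Checking pairwise contests:
U beats R 162–20.
P beats U 151–31.
U beats Q 182–0.
S beats P 102–80.
U beats T 146–36.
U beats S 111–71.
Every option loses at least one head-to-head, so there is no Condorcet winner.

none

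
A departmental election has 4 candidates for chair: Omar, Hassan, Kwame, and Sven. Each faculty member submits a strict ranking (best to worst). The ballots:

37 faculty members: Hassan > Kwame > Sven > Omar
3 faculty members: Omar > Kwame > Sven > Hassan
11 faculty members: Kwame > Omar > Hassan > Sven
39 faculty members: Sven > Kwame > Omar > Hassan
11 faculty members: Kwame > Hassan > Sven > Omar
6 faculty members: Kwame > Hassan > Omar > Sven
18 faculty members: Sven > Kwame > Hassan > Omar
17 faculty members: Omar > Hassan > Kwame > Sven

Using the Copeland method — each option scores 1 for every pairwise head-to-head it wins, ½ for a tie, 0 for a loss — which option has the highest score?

Kwame

Omar: loses to Hassan, Kwame, and Sven → score 0.
Hassan: beats Omar and Sven; loses to Kwame → score 2.
Kwame: beats Omar, Hassan, and Sven → score 3.
Sven: beats Omar; loses to Hassan and Kwame → score 1.
Kwame has the best pairwise record.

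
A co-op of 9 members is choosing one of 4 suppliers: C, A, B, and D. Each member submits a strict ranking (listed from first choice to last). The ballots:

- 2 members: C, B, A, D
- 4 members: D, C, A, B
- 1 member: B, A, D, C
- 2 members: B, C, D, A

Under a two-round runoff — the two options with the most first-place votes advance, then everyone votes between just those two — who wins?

Round 1 first-place votes: C 2, A 0, B 3, D 4.
D and B advance.
Runoff: D is preferred to B by 4 voters; B by 5.
B wins the runoff.

B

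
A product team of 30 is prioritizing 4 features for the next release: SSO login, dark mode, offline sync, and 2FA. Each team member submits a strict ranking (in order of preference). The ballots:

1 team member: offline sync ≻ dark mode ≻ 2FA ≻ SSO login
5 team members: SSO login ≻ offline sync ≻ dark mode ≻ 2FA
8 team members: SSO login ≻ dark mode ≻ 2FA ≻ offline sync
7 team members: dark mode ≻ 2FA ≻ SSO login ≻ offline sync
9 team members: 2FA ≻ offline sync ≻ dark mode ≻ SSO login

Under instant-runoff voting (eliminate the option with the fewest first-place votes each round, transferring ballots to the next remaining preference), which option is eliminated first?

offline sync

Round 1: SSO login 13, dark mode 7, offline sync 1, 2FA 9. Eliminate offline sync.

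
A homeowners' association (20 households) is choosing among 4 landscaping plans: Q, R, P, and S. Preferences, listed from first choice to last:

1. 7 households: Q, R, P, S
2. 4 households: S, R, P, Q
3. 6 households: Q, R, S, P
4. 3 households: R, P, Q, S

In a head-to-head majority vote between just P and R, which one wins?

R

Voters preferring P to R: 0; preferring R to P: 20.
R wins the head-to-head.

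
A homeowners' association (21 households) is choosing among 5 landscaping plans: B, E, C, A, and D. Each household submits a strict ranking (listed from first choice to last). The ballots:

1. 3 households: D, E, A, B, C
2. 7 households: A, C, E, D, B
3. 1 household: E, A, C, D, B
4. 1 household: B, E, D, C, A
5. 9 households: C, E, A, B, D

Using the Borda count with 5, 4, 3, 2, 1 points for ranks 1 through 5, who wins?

C

B: 3·2 + 7·1 + 1·1 + 1·5 + 9·2 = 37
E: 3·4 + 7·3 + 1·5 + 1·4 + 9·4 = 78
C: 3·1 + 7·4 + 1·3 + 1·2 + 9·5 = 81
A: 3·3 + 7·5 + 1·4 + 1·1 + 9·3 = 76
D: 3·5 + 7·2 + 1·2 + 1·3 + 9·1 = 43
C has the highest Borda score (81).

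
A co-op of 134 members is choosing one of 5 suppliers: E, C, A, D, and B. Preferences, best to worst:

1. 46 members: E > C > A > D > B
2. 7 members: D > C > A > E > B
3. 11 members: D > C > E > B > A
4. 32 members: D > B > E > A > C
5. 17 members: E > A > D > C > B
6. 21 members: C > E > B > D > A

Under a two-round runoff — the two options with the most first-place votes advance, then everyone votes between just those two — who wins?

E

Round 1 first-place votes: E 63, C 21, A 0, D 50, B 0.
E and D advance.
Runoff: E is preferred to D by 84 voters; D by 50.
E wins the runoff.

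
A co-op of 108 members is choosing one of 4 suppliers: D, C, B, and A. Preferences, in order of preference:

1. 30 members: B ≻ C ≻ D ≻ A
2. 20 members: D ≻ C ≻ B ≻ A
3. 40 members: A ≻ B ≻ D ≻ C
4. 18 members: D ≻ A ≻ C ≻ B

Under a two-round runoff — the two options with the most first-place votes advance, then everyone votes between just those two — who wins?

D

Round 1 first-place votes: D 38, C 0, B 30, A 40.
A and D advance.
Runoff: A is preferred to D by 40 voters; D by 68.
D wins the runoff.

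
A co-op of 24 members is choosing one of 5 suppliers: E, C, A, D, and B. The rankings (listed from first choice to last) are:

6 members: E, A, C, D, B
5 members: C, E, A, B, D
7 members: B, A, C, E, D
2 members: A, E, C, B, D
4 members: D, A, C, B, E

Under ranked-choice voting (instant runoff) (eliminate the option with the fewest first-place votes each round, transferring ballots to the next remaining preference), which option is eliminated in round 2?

D

Round 1: E 6, C 5, A 2, D 4, B 7. Eliminate A.
Round 2: E 8, C 5, D 4, B 7. Eliminate D.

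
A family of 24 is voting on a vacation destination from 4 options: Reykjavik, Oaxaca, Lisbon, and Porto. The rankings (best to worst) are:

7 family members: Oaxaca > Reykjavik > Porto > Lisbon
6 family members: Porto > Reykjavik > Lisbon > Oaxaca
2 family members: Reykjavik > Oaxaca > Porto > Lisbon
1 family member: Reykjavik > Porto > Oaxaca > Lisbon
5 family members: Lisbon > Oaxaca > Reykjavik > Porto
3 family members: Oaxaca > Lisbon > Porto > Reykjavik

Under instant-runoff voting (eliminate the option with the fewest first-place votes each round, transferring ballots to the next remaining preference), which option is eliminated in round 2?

Lisbon

Round 1: Reykjavik 3, Oaxaca 10, Lisbon 5, Porto 6. Eliminate Reykjavik.
Round 2: Oaxaca 12, Lisbon 5, Porto 7. Eliminate Lisbon.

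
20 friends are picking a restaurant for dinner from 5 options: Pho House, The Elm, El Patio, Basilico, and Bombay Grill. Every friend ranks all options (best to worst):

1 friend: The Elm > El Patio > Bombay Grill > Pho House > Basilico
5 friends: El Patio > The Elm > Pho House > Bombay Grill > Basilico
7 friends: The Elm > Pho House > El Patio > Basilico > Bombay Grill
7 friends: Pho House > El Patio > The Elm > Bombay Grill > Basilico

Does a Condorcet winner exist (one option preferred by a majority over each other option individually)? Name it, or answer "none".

none

Checking pairwise contests:
The Elm beats Pho House 13–7.
El Patio beats The Elm 12–8.
Pho House beats El Patio 14–6.
Pho House beats Basilico 20–0.
Pho House beats Bombay Grill 19–1.
Every option loses at least one head-to-head, so there is no Condorcet winner.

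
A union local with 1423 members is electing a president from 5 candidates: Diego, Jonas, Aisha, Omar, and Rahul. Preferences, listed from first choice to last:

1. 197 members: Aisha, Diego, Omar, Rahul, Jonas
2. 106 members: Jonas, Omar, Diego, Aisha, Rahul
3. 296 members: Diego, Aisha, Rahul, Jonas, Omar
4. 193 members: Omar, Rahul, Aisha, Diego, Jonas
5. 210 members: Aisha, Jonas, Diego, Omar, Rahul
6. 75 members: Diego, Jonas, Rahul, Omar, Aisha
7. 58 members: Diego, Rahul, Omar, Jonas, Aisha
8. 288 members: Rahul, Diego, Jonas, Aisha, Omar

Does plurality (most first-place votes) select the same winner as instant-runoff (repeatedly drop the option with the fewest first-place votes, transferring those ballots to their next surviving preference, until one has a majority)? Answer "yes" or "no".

yes

Plurality — first-place votes: Diego 429, Jonas 106, Aisha 407, Omar 193, Rahul 288. Winner: Diego.
Instant-runoff — R1 Diego 429, Jonas 106, Aisha 407, Omar 193, Rahul 288 (Jonas out); R2 Diego 429, Aisha 407, Omar 299, Rahul 288 (Rahul out); R3 Diego 717, Aisha 407, Omar 299 (Diego winner). Winner: Diego.
The two methods agree.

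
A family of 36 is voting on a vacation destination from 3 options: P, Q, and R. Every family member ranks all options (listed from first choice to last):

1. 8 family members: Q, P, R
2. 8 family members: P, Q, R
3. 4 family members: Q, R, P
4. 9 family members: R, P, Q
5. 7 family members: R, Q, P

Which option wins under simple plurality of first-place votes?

First-place votes: P 8, Q 12, R 16.
R has the most first-place votes.

R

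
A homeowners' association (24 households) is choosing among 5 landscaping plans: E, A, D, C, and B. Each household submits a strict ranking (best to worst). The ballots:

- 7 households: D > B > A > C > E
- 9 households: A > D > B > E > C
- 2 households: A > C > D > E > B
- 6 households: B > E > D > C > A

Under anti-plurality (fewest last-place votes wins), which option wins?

D

Last-place votes: E 7, A 6, D 0, C 9, B 2.
D is ranked last by the fewest voters, so D wins.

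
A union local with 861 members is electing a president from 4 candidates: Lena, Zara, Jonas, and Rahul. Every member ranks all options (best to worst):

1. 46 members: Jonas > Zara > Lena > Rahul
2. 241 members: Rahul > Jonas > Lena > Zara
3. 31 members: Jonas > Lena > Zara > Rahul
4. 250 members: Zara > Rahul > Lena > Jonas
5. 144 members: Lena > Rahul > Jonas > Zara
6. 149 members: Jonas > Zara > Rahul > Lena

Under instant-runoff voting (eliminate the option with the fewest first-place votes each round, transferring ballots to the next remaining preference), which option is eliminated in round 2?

Round 1: Lena 144, Zara 250, Jonas 226, Rahul 241. Eliminate Lena.
Round 2: Zara 250, Jonas 226, Rahul 385. Eliminate Jonas.

Jonas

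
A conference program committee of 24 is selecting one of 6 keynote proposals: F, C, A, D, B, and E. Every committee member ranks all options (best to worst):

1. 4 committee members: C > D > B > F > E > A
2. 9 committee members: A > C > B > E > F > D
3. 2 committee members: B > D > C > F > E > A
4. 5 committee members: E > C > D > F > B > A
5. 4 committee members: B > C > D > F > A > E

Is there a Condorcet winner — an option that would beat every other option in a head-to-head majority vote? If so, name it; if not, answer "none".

C vs F: 24–0 for C.
C vs A: 15–9 for C.
C vs D: 22–2 for C.
C vs B: 18–6 for C.
C vs E: 19–5 for C.
C beats every other option head-to-head.

C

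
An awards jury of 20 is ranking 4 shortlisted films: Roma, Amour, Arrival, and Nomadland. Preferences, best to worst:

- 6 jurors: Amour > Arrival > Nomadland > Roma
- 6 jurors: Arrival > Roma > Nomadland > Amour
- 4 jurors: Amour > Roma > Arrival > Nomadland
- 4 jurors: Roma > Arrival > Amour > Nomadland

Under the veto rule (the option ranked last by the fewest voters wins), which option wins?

Last-place votes: Roma 6, Amour 6, Arrival 0, Nomadland 8.
Arrival is ranked last by the fewest voters, so Arrival wins.

Arrival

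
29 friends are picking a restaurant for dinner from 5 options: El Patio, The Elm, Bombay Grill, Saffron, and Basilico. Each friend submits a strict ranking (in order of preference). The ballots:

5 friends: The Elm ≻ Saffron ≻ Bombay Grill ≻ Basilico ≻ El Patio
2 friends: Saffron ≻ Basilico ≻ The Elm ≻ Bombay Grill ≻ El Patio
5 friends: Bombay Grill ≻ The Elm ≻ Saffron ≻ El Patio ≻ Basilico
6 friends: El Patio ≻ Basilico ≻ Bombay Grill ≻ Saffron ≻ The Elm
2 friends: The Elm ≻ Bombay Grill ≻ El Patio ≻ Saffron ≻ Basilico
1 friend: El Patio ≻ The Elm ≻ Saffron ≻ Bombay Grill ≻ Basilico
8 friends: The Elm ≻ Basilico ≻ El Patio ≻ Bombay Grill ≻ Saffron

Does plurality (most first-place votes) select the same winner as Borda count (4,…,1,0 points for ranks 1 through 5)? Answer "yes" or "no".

yes

Plurality — first-place votes: El Patio 7, The Elm 15, Bombay Grill 5, Saffron 2, Basilico 0. Winner: The Elm.
Borda — scores: El Patio 53, The Elm 82, Bombay Grill 59, Saffron 43, Basilico 53. Winner: The Elm.
The two methods agree.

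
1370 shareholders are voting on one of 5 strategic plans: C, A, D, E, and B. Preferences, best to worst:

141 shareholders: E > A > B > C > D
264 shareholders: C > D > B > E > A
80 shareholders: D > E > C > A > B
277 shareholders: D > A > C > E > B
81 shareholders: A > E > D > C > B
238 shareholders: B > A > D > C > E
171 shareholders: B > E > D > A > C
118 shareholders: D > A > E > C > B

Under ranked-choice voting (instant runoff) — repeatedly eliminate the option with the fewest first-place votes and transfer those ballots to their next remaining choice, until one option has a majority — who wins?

D

Round 1: C 264, A 81, D 475, E 141, B 409. Eliminate A.
Round 2: C 264, D 475, E 222, B 409. Eliminate E.
Round 3: C 264, D 556, B 550. Eliminate C.
Round 4: D 820, B 550. D has a majority.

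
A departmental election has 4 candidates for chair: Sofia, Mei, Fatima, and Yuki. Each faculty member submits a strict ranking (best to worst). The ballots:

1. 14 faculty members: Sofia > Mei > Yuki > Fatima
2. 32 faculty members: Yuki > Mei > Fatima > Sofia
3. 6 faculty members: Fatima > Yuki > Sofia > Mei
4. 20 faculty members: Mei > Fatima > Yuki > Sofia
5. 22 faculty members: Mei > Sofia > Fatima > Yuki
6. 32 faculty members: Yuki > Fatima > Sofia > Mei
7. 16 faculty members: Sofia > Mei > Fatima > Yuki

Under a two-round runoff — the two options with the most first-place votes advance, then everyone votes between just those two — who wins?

Round 1 first-place votes: Sofia 30, Mei 42, Fatima 6, Yuki 64.
Yuki and Mei advance.
Runoff: Yuki is preferred to Mei by 70 voters; Mei by 72.
Mei wins the runoff.

Mei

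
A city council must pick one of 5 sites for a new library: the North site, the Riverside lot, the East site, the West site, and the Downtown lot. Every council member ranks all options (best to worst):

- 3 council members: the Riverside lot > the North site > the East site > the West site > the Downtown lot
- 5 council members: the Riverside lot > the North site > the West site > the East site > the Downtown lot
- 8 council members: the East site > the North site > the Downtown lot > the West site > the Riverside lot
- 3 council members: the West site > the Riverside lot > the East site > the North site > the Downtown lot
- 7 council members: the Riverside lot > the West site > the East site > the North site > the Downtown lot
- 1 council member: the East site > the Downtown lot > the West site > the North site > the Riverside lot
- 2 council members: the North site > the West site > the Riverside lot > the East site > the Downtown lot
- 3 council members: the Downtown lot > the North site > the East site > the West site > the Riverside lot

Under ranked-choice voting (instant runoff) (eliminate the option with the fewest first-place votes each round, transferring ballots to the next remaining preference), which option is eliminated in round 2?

the Downtown lot

Round 1: the North site 2, the Riverside lot 15, the East site 9, the West site 3, the Downtown lot 3. Eliminate the North site.
Round 2: the Riverside lot 15, the East site 9, the West site 5, the Downtown lot 3. Eliminate the Downtown lot.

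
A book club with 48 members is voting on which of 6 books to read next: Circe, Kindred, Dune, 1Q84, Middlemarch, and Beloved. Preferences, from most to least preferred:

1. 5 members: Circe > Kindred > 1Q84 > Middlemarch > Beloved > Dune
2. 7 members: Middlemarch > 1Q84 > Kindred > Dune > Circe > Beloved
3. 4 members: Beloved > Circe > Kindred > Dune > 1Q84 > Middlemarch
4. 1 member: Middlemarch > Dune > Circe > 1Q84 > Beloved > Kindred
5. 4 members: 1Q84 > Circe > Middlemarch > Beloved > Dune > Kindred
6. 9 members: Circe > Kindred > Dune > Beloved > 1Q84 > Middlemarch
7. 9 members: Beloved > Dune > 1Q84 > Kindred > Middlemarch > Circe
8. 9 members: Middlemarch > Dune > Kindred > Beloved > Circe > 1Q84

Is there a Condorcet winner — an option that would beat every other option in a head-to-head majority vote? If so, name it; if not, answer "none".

Kindred vs Circe: 25–23 for Kindred.
Kindred vs Dune: 25–23 for Kindred.
Kindred vs 1Q84: 27–21 for Kindred.
Kindred vs Middlemarch: 27–21 for Kindred.
Kindred vs Beloved: 30–18 for Kindred.
Kindred beats every other option head-to-head.

Kindred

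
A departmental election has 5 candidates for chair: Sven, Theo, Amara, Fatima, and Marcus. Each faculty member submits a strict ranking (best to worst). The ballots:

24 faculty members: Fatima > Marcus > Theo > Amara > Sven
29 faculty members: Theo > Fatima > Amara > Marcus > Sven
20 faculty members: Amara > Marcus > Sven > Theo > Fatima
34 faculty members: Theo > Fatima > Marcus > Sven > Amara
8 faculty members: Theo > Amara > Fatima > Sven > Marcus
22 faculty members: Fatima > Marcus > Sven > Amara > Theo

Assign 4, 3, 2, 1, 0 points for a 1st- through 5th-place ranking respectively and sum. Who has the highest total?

Fatima

Sven: 24·0 + 29·0 + 20·2 + 34·1 + 8·1 + 22·2 = 126
Theo: 24·2 + 29·4 + 20·1 + 34·4 + 8·4 + 22·0 = 352
Amara: 24·1 + 29·2 + 20·4 + 34·0 + 8·3 + 22·1 = 208
Fatima: 24·4 + 29·3 + 20·0 + 34·3 + 8·2 + 22·4 = 389
Marcus: 24·3 + 29·1 + 20·3 + 34·2 + 8·0 + 22·3 = 295
Fatima has the highest Borda score (389).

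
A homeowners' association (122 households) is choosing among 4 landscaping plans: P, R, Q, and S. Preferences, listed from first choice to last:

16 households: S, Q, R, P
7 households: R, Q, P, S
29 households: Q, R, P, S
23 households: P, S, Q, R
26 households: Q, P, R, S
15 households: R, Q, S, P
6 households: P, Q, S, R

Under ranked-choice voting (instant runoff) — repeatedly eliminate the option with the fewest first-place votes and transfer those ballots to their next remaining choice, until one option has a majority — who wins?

Round 1: P 29, R 22, Q 55, S 16. Eliminate S.
Round 2: P 29, R 22, Q 71. Q has a majority.

Q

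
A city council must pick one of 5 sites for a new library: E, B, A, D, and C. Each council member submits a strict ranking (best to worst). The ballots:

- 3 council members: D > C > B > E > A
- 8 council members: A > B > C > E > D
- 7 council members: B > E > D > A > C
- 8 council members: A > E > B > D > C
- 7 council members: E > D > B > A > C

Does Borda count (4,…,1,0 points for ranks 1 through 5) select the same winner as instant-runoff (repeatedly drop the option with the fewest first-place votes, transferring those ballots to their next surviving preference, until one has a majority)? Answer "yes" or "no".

yes

Borda — scores: E 84, B 88, A 78, D 55, C 25. Winner: B.
Instant-runoff — R1 E 7, B 7, A 16, D 3, C 0 (C out); R2 E 7, B 7, A 16, D 3 (D out); R3 E 7, B 10, A 16 (E out); R4 B 17, A 16 (B winner). Winner: B.
The two methods agree.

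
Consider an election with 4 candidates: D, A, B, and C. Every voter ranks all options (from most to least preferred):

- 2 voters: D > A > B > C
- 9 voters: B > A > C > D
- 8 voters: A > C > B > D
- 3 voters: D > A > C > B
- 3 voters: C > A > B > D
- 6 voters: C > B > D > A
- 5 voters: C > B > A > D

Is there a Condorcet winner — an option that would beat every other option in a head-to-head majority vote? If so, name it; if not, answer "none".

Checking pairwise contests:
A beats D 25–11.
B beats A 20–16.
C beats B 25–11.
A beats C 22–14.
Every option loses at least one head-to-head, so there is no Condorcet winner.

none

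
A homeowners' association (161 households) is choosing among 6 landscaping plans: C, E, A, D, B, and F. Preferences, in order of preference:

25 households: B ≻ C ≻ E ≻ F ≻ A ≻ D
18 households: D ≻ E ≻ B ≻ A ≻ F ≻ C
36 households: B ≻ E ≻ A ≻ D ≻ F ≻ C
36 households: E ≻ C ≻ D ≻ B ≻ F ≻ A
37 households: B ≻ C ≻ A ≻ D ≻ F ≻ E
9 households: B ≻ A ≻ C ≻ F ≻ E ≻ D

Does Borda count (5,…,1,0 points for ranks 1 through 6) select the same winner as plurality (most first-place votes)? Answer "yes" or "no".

Borda — scores: C 419, E 480, A 316, D 344, B 661, F 195. Winner: B.
Plurality — first-place votes: C 0, E 36, A 0, D 18, B 107, F 0. Winner: B.
The two methods agree.

yes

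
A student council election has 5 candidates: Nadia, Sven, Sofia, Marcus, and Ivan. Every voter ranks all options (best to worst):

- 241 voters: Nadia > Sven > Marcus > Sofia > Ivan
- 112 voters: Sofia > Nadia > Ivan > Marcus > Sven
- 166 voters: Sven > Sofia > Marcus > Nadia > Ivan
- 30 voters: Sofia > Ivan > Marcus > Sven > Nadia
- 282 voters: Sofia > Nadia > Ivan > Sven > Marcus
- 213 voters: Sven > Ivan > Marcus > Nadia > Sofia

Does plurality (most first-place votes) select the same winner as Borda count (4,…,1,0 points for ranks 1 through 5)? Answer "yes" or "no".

Plurality — first-place votes: Nadia 241, Sven 379, Sofia 424, Marcus 0, Ivan 0. Winner: Sofia.
Borda — scores: Nadia 2525, Sven 2551, Sofia 2435, Marcus 1412, Ivan 1517. Winner: Sven.
The two methods disagree.

no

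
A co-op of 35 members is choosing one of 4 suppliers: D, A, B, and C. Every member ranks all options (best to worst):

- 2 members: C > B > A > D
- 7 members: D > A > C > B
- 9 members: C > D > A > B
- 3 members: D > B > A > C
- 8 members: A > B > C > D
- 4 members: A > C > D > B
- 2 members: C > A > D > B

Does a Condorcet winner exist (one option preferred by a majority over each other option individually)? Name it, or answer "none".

none

Checking pairwise contests:
C beats D 25–10.
D beats A 19–16.
D beats B 25–10.
A beats C 22–13.
Every option loses at least one head-to-head, so there is no Condorcet winner.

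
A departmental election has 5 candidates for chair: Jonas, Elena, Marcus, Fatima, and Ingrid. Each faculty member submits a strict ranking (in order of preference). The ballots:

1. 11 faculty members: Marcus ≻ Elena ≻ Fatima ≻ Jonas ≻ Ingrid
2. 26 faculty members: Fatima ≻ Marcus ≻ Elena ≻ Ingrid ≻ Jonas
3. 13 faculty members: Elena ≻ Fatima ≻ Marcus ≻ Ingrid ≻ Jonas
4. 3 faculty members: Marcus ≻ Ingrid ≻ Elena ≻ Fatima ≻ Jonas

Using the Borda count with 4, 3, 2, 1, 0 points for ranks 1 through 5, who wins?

Jonas: 11·1 + 26·0 + 13·0 + 3·0 = 11
Elena: 11·3 + 26·2 + 13·4 + 3·2 = 143
Marcus: 11·4 + 26·3 + 13·2 + 3·4 = 160
Fatima: 11·2 + 26·4 + 13·3 + 3·1 = 168
Ingrid: 11·0 + 26·1 + 13·1 + 3·3 = 48
Fatima has the highest Borda score (168).

Fatima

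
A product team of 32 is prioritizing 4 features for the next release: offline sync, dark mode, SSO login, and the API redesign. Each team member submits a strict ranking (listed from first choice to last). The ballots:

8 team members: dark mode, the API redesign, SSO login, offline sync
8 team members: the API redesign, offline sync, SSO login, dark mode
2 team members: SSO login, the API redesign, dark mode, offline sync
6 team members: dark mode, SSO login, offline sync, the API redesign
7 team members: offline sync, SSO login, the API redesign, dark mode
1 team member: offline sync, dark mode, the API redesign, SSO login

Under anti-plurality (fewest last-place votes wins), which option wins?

Last-place votes: offline sync 10, dark mode 15, SSO login 1, the API redesign 6.
SSO login is ranked last by the fewest voters, so SSO login wins.

SSO login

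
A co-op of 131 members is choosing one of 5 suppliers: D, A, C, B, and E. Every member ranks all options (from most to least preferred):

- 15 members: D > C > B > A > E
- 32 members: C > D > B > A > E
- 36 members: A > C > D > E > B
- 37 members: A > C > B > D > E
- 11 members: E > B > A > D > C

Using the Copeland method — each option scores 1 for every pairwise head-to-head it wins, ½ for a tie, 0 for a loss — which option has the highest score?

A

D: beats B and E; loses to A and C → score 2.
A: beats D, C, B, and E → score 4.
C: beats D, B, and E; loses to A → score 3.
B: beats E; loses to D, A, and C → score 1.
E: loses to D, A, C, and B → score 0.
A has the best pairwise record.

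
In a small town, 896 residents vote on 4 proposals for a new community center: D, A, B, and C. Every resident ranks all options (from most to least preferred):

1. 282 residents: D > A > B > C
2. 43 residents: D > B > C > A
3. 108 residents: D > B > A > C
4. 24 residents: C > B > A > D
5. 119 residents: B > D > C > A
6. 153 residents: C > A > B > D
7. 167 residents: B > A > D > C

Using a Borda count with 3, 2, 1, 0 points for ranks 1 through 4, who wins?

D: 282·3 + 43·3 + 108·3 + 24·0 + 119·2 + 153·0 + 167·1 = 1704
A: 282·2 + 43·0 + 108·1 + 24·1 + 119·0 + 153·2 + 167·2 = 1336
B: 282·1 + 43·2 + 108·2 + 24·2 + 119·3 + 153·1 + 167·3 = 1643
C: 282·0 + 43·1 + 108·0 + 24·3 + 119·1 + 153·3 + 167·0 = 693
D has the highest Borda score (1704).

D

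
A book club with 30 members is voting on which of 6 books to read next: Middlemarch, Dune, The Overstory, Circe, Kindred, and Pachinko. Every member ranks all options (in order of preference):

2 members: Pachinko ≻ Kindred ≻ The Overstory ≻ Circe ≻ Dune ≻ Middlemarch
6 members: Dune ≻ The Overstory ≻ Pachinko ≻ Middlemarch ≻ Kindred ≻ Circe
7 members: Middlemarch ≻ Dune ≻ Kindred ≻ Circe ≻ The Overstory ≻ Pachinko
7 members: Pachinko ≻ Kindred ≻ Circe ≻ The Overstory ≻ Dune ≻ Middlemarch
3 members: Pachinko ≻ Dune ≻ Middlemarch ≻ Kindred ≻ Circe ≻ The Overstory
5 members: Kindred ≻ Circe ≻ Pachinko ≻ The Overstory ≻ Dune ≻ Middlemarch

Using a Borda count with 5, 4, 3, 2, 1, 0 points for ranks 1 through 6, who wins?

Middlemarch: 2·0 + 6·2 + 7·5 + 7·0 + 3·3 + 5·0 = 56
Dune: 2·1 + 6·5 + 7·4 + 7·1 + 3·4 + 5·1 = 84
The Overstory: 2·3 + 6·4 + 7·1 + 7·2 + 3·0 + 5·2 = 61
Circe: 2·2 + 6·0 + 7·2 + 7·3 + 3·1 + 5·4 = 62
Kindred: 2·4 + 6·1 + 7·3 + 7·4 + 3·2 + 5·5 = 94
Pachinko: 2·5 + 6·3 + 7·0 + 7·5 + 3·5 + 5·3 = 93
Kindred has the highest Borda score (94).

Kindred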